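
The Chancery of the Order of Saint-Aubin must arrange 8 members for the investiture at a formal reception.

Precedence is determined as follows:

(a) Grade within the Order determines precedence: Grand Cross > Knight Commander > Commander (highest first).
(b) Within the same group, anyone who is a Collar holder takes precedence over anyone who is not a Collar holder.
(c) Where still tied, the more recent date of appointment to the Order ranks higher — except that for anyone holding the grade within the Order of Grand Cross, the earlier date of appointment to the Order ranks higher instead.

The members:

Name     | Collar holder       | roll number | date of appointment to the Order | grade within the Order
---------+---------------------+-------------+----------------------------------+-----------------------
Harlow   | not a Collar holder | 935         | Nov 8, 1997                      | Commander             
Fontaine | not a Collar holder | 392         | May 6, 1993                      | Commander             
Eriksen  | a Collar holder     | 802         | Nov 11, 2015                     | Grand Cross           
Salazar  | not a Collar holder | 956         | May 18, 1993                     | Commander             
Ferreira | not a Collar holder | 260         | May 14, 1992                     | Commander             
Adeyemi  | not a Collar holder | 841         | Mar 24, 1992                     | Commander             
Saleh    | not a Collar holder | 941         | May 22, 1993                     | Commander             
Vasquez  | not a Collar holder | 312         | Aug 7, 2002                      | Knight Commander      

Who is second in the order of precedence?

By grade within the Order: Eriksen (Grand Cross); then Vasquez (Knight Commander); then Harlow, Saleh, Salazar, Fontaine, Ferreira and Adeyemi (Commander).
Harlow, Saleh, Salazar, Fontaine, Ferreira and Adeyemi are each not a Collar holder, so the next rule applies.
Among Harlow, Saleh, Salazar, Fontaine, Ferreira and Adeyemi, by date of appointment to the Order (later first): Harlow (Nov 8, 1997) before Saleh (May 22, 1993) before Salazar (May 18, 1993) before Fontaine (May 6, 1993) before Ferreira (May 14, 1992) before Adeyemi (Mar 24, 1992).
Order: Eriksen, Vasquez, Harlow, Saleh, Salazar, Fontaine, Ferreira, Adeyemi.

Vasquez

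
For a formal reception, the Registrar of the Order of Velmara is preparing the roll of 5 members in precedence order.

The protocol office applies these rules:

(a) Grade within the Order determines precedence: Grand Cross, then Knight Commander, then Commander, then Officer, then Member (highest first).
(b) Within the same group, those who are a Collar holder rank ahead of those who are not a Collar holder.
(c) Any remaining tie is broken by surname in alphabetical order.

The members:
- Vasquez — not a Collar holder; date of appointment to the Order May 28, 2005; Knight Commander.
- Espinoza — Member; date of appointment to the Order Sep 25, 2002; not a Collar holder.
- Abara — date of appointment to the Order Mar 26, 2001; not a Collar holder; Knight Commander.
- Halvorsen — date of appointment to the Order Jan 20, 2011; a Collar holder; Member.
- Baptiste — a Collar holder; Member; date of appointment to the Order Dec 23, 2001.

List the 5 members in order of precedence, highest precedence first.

By grade within the Order: Abara and Vasquez (Knight Commander); then Baptiste, Halvorsen and Espinoza (Member).
Abara and Vasquez are each not a Collar holder, so the next rule applies.
Among Abara and Vasquez, alphabetically by surname: Abara before Vasquez.
Among Baptiste, Halvorsen and Espinoza, a Collar holder before not a Collar holder: Baptiste and Halvorsen (a Collar holder) before Espinoza (not a Collar holder).
Among Baptiste and Halvorsen, alphabetically by surname: Baptiste before Halvorsen.
Full order: Abara, Vasquez, Baptiste, Halvorsen, Espinoza.

Abara, Vasquez, Baptiste, Halvorsen, Espinoza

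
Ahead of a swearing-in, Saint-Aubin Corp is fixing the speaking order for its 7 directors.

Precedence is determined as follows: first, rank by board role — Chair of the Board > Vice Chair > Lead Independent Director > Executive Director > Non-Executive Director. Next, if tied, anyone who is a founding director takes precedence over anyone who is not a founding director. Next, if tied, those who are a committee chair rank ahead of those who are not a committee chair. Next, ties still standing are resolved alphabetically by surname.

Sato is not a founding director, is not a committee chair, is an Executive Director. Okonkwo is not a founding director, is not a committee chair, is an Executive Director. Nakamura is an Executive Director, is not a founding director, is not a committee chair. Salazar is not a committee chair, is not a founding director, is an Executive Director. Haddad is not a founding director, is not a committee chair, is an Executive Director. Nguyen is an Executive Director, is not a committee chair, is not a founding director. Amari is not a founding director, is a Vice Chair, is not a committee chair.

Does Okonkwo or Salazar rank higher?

By board role: Amari (Vice Chair); then Haddad, Nakamura, Nguyen, Okonkwo, Salazar and Sato (Executive Director).
Haddad, Nakamura, Nguyen, Okonkwo, Salazar and Sato are each not a founding director, so the next rule applies.
Haddad, Nakamura, Nguyen, Okonkwo, Salazar and Sato are each not a committee chair, so the next rule applies.
Among Haddad, Nakamura, Nguyen, Okonkwo, Salazar and Sato, alphabetically by surname: Haddad before Nakamura before Nguyen before Okonkwo before Salazar before Sato.
So Okonkwo takes precedence.

Okonkwo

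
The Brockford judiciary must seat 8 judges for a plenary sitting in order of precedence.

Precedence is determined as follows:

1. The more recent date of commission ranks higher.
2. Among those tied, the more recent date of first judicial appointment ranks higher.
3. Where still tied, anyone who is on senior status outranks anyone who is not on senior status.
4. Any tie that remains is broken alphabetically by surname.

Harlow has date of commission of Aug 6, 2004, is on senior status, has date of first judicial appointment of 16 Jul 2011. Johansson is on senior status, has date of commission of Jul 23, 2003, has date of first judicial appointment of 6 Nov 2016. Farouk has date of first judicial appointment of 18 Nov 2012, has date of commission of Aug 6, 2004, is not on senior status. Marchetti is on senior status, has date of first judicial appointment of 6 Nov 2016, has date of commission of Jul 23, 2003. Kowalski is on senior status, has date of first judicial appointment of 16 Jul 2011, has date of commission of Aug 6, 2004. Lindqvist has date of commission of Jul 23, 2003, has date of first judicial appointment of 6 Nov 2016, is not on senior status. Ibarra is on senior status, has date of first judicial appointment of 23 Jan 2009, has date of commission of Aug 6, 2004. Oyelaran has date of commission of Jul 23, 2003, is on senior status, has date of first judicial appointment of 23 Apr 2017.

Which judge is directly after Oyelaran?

Johansson

By date of commission (later first): Farouk, Harlow, Kowalski and Ibarra (each Aug 6, 2004); then Oyelaran, Johansson, Marchetti and Lindqvist (each Jul 23, 2003).
Among Farouk, Harlow, Kowalski and Ibarra, by date of first judicial appointment (later first): Farouk (18 Nov 2012) before Harlow and Kowalski (16 Jul 2011) before Ibarra (23 Jan 2009).
Harlow and Kowalski are each on senior status, so the next rule applies.
Among Harlow and Kowalski, alphabetically by surname: Harlow before Kowalski.
Among Oyelaran, Johansson, Marchetti and Lindqvist, by date of first judicial appointment (later first): Oyelaran (23 Apr 2017) before Johansson, Marchetti and Lindqvist (6 Nov 2016).
Among Johansson, Marchetti and Lindqvist, on senior status before not on senior status: Johansson and Marchetti (on senior status) before Lindqvist (not on senior status).
Among Johansson and Marchetti, alphabetically by surname: Johansson before Marchetti.
Order: Farouk, Harlow, Kowalski, Ibarra, Oyelaran, Johansson, Marchetti, Lindqvist.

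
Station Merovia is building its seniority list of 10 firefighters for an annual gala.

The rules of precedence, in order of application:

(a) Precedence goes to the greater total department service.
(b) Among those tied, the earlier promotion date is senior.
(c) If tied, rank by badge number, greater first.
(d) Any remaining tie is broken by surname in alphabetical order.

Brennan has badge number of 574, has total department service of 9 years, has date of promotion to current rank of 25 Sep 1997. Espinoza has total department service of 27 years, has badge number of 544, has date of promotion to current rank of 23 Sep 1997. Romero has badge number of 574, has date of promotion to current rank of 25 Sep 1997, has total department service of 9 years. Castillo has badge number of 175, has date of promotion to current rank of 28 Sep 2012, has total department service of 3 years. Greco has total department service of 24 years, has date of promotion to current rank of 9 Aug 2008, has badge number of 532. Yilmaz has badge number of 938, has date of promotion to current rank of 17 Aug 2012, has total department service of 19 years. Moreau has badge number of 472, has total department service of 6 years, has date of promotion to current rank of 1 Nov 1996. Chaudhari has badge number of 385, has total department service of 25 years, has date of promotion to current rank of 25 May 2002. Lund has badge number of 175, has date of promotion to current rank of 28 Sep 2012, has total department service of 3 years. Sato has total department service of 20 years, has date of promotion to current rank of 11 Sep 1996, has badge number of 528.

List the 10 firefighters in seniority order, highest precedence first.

By total department service (higher first): Espinoza (27 years); then Chaudhari (25 years); then Greco (24 years); then Sato (20 years); then Yilmaz (19 years); then Brennan and Romero (both 9 years); then Moreau (6 years); then Castillo and Lund (both 3 years).
Brennan and Romero both have date of promotion to current rank 25 Sep 1997, so the next rule applies.
Brennan and Romero both have badge number 574, so the next rule applies.
Among Brennan and Romero, alphabetically by surname: Brennan before Romero.
Castillo and Lund both have date of promotion to current rank 28 Sep 2012, so the next rule applies.
Castillo and Lund both have badge number 175, so the next rule applies.
Among Castillo and Lund, alphabetically by surname: Castillo before Lund.
Full order: Espinoza, Chaudhari, Greco, Sato, Yilmaz, Brennan, Romero, Moreau, Castillo, Lund.

Espinoza, Chaudhari, Greco, Sato, Yilmaz, Brennan, Romero, Moreau, Castillo, Lund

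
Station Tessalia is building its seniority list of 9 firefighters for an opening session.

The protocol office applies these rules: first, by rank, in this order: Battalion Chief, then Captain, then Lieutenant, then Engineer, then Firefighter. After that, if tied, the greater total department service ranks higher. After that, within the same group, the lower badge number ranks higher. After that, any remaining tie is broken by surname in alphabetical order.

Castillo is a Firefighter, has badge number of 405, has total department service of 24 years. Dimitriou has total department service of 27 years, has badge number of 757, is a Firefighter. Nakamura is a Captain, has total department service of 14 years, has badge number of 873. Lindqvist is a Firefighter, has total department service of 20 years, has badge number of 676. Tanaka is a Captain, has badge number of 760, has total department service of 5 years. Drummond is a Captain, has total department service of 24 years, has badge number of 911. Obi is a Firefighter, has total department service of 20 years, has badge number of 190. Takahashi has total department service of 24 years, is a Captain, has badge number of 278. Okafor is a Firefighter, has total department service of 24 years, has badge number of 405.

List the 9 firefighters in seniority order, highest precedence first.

By rank: Takahashi, Drummond, Nakamura and Tanaka (Captain); then Dimitriou, Castillo, Okafor, Obi and Lindqvist (Firefighter).
Among Takahashi, Drummond, Nakamura and Tanaka, by total department service (higher first): Takahashi and Drummond (24 years) before Nakamura (14 years) before Tanaka (5 years).
Among Takahashi and Drummond, by badge number (lower first): Takahashi (278) before Drummond (911).
Among Dimitriou, Castillo, Okafor, Obi and Lindqvist, by total department service (higher first): Dimitriou (27 years) before Castillo and Okafor (24 years) before Obi and Lindqvist (20 years).
Castillo and Okafor both have badge number 405, so the next rule applies.
Among Castillo and Okafor, alphabetically by surname: Castillo before Okafor.
Among Obi and Lindqvist, by badge number (lower first): Obi (190) before Lindqvist (676).
Full order: Takahashi, Drummond, Nakamura, Tanaka, Dimitriou, Castillo, Okafor, Obi, Lindqvist.

Takahashi, Drummond, Nakamura, Tanaka, Dimitriou, Castillo, Okafor, Obi, Lindqvist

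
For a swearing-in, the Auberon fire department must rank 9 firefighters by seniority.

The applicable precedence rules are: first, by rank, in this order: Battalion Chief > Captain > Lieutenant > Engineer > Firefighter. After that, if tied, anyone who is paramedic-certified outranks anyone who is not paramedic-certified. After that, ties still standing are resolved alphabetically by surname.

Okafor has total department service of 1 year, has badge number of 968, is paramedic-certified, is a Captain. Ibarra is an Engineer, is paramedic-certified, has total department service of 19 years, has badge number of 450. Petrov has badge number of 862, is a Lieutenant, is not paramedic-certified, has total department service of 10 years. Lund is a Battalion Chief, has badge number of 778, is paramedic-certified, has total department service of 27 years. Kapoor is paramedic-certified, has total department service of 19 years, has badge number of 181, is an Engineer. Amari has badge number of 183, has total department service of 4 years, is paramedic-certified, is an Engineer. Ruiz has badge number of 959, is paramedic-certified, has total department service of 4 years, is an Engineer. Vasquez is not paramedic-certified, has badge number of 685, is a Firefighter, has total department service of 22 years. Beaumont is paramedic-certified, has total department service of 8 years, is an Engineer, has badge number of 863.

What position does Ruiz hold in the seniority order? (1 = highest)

By rank: Lund (Battalion Chief); then Okafor (Captain); then Petrov (Lieutenant); then Amari, Beaumont, Ibarra, Kapoor and Ruiz (Engineer); then Vasquez (Firefighter).
Amari, Beaumont, Ibarra, Kapoor and Ruiz are each paramedic-certified, so the next rule applies.
Among Amari, Beaumont, Ibarra, Kapoor and Ruiz, alphabetically by surname: Amari before Beaumont before Ibarra before Kapoor before Ruiz.
Order: Lund, Okafor, Petrov, Amari, Beaumont, Ibarra, Kapoor, Ruiz, Vasquez. So position 8.

8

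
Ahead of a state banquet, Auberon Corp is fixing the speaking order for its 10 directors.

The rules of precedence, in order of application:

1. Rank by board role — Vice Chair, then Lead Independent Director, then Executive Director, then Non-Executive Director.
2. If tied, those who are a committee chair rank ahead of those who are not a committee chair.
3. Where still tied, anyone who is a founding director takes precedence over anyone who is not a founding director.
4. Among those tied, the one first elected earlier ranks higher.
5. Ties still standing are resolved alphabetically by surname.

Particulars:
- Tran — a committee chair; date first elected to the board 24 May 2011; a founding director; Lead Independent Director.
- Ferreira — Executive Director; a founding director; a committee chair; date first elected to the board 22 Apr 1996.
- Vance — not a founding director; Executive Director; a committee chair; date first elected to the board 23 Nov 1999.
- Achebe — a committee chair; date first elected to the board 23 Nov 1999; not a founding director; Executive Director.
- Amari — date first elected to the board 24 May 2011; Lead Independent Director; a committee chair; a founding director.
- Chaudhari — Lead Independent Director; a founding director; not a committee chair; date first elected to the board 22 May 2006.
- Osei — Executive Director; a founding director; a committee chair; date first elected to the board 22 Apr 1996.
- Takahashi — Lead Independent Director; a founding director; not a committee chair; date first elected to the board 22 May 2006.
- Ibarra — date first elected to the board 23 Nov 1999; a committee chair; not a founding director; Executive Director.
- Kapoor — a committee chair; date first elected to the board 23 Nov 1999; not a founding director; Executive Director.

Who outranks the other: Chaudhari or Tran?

Tran

By board role: Amari, Tran, Chaudhari and Takahashi (Lead Independent Director); then Ferreira, Osei, Achebe, Ibarra, Kapoor and Vance (Executive Director).
Among Amari, Tran, Chaudhari and Takahashi, a committee chair before not a committee chair: Amari and Tran (a committee chair) before Chaudhari and Takahashi (not a committee chair).
Amari and Tran are each a founding director, so the next rule applies.
Amari and Tran both have date first elected to the board 24 May 2011, so the next rule applies.
Among Amari and Tran, alphabetically by surname: Amari before Tran.
Chaudhari and Takahashi are each a founding director, so the next rule applies.
Chaudhari and Takahashi both have date first elected to the board 22 May 2006, so the next rule applies.
Among Chaudhari and Takahashi, alphabetically by surname: Chaudhari before Takahashi.
Ferreira, Osei, Achebe, Ibarra, Kapoor and Vance are each a committee chair, so the next rule applies.
Among Ferreira, Osei, Achebe, Ibarra, Kapoor and Vance, a founding director before not a founding director: Ferreira and Osei (a founding director) before Achebe, Ibarra, Kapoor and Vance (not a founding director).
Ferreira and Osei both have date first elected to the board 22 Apr 1996, so the next rule applies.
Among Ferreira and Osei, alphabetically by surname: Ferreira before Osei.
Achebe, Ibarra, Kapoor and Vance all have date first elected to the board 23 Nov 1999, so the next rule applies.
Among Achebe, Ibarra, Kapoor and Vance, alphabetically by surname: Achebe before Ibarra before Kapoor before Vance.
So Tran takes precedence.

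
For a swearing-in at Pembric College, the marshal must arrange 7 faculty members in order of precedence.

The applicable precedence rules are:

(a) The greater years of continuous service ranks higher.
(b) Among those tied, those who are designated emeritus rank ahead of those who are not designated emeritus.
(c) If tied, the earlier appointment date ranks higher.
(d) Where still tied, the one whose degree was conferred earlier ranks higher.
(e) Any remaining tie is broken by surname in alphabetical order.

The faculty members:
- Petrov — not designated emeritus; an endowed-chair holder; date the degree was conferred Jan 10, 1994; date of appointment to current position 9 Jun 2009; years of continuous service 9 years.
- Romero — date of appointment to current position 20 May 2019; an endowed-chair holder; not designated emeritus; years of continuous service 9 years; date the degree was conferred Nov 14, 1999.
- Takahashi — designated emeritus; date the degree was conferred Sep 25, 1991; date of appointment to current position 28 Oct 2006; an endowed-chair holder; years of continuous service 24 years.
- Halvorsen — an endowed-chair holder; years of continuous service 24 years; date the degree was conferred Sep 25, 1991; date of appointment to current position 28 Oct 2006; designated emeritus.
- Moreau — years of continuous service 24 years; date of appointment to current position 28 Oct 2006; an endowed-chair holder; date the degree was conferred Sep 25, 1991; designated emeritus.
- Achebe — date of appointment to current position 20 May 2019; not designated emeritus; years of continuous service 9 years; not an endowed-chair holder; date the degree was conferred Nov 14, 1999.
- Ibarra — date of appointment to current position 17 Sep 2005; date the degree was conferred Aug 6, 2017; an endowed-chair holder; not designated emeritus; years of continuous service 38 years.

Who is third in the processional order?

Moreau

By years of continuous service (higher first): Ibarra (38 years); then Halvorsen, Moreau and Takahashi (each 24 years); then Petrov, Achebe and Romero (each 9 years).
Halvorsen, Moreau and Takahashi are each designated emeritus, so the next rule applies.
Halvorsen, Moreau and Takahashi all have date of appointment to current position 28 Oct 2006, so the next rule applies.
Halvorsen, Moreau and Takahashi all have date the degree was conferred Sep 25, 1991, so the next rule applies.
Among Halvorsen, Moreau and Takahashi, alphabetically by surname: Halvorsen before Moreau before Takahashi.
Petrov, Achebe and Romero are each not designated emeritus, so the next rule applies.
Among Petrov, Achebe and Romero, by date of appointment to current position (earlier first): Petrov (9 Jun 2009) before Achebe and Romero (20 May 2019).
Achebe and Romero both have date the degree was conferred Nov 14, 1999, so the next rule applies.
Among Achebe and Romero, alphabetically by surname: Achebe before Romero.
Order: Ibarra, Halvorsen, Moreau, Takahashi, Petrov, Achebe, Romero.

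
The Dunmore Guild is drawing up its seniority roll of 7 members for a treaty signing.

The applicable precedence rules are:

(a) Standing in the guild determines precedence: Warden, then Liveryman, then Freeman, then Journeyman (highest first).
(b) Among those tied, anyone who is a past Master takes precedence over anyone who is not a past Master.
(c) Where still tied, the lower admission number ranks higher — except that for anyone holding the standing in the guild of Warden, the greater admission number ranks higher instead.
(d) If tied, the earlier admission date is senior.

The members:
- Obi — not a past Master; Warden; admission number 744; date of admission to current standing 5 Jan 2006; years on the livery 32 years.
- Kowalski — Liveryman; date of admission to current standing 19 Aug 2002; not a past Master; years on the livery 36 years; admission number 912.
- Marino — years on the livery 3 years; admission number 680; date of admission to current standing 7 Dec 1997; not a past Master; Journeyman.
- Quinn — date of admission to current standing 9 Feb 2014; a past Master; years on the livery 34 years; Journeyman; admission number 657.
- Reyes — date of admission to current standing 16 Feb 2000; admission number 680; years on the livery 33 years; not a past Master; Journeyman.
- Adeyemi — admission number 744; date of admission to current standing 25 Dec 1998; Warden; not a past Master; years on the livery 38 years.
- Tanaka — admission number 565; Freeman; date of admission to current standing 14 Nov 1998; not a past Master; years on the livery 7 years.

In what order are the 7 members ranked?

By standing in the guild: Adeyemi and Obi (Warden); then Kowalski (Liveryman); then Tanaka (Freeman); then Quinn, Marino and Reyes (Journeyman).
Adeyemi and Obi are each not a past Master, so the next rule applies.
Adeyemi and Obi both have admission number 744, so the next rule applies.
Among Adeyemi and Obi, by date of admission to current standing (earlier first): Adeyemi (25 Dec 1998) before Obi (5 Jan 2006).
Among Quinn, Marino and Reyes, a past Master before not a past Master: Quinn (a past Master) before Marino and Reyes (not a past Master).
Marino and Reyes both have admission number 680, so the next rule applies.
Among Marino and Reyes, by date of admission to current standing (earlier first): Marino (7 Dec 1997) before Reyes (16 Feb 2000).
Full order: Adeyemi, Obi, Kowalski, Tanaka, Quinn, Marino, Reyes.

Adeyemi, Obi, Kowalski, Tanaka, Quinn, Marino, Reyes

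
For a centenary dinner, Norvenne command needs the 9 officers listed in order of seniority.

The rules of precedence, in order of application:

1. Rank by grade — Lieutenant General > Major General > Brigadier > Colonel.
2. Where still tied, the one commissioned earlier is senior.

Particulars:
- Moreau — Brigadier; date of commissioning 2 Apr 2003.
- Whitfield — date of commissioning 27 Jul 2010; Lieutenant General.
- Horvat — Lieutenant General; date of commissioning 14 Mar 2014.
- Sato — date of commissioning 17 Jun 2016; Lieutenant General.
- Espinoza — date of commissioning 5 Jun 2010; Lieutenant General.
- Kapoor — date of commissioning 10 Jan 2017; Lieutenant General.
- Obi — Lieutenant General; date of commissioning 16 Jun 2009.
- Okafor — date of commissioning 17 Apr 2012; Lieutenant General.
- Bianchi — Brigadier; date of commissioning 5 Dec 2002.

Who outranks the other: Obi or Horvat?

Obi

By grade: Obi, Espinoza, Whitfield, Okafor, Horvat, Sato and Kapoor (Lieutenant General); then Bianchi and Moreau (Brigadier).
Among Obi, Espinoza, Whitfield, Okafor, Horvat, Sato and Kapoor, by date of commissioning (earlier first): Obi (16 Jun 2009) before Espinoza (5 Jun 2010) before Whitfield (27 Jul 2010) before Okafor (17 Apr 2012) before Horvat (14 Mar 2014) before Sato (17 Jun 2016) before Kapoor (10 Jan 2017).
Among Bianchi and Moreau, by date of commissioning (earlier first): Bianchi (5 Dec 2002) before Moreau (2 Apr 2003).
So Obi takes precedence.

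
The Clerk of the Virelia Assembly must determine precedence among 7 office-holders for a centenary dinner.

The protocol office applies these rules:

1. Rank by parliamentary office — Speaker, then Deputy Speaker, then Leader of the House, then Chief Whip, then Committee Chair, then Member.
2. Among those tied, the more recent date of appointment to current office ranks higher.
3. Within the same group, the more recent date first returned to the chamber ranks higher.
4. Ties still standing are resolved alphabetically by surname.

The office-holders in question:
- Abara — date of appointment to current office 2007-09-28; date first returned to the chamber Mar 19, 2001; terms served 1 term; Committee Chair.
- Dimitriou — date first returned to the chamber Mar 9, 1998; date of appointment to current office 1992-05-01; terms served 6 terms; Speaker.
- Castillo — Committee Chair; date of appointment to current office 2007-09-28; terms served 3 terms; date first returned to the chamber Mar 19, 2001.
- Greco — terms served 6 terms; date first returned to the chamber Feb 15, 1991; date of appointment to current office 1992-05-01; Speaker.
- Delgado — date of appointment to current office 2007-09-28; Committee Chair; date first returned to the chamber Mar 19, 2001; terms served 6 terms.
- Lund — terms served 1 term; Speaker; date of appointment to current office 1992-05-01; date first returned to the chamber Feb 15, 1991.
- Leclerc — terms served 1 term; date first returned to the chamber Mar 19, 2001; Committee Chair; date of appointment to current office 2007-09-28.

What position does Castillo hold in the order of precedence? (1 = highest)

By parliamentary office: Dimitriou, Greco and Lund (Speaker); then Abara, Castillo, Delgado and Leclerc (Committee Chair).
Dimitriou, Greco and Lund all have date of appointment to current office 1992-05-01, so the next rule applies.
Among Dimitriou, Greco and Lund, by date first returned to the chamber (later first): Dimitriou (Mar 9, 1998) before Greco and Lund (Feb 15, 1991).
Among Greco and Lund, alphabetically by surname: Greco before Lund.
Abara, Castillo, Delgado and Leclerc all have date of appointment to current office 2007-09-28, so the next rule applies.
Abara, Castillo, Delgado and Leclerc all have date first returned to the chamber Mar 19, 2001, so the next rule applies.
Among Abara, Castillo, Delgado and Leclerc, alphabetically by surname: Abara before Castillo before Delgado before Leclerc.
Order: Dimitriou, Greco, Lund, Abara, Castillo, Delgado, Leclerc. So position 5.

5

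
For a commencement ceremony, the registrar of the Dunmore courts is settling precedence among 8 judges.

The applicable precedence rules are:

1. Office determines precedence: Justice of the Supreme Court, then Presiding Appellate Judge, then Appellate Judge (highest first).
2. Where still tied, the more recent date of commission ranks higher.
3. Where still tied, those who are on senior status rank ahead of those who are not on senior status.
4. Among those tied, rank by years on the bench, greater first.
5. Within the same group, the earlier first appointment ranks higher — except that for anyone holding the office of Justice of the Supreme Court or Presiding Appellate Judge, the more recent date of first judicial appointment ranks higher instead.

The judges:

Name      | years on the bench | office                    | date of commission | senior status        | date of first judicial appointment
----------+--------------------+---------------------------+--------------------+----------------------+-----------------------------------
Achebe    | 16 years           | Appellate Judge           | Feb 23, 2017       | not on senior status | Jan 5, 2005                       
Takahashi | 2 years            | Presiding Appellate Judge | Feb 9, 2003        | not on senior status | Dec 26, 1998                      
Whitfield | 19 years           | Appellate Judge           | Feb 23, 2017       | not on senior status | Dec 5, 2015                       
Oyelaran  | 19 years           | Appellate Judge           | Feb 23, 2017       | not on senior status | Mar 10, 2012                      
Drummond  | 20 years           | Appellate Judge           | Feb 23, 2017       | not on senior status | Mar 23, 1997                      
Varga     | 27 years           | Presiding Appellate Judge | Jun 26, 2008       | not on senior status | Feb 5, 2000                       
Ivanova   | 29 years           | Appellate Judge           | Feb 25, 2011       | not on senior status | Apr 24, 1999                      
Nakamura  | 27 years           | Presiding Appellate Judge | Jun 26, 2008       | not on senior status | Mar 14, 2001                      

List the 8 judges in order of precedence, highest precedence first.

By office: Nakamura, Varga and Takahashi (Presiding Appellate Judge); then Drummond, Oyelaran, Whitfield, Achebe and Ivanova (Appellate Judge).
Among Nakamura, Varga and Takahashi, by date of commission (later first): Nakamura and Varga (Jun 26, 2008) before Takahashi (Feb 9, 2003).
Nakamura and Varga are each not on senior status, so the next rule applies.
Nakamura and Varga both have years on the bench 27 years, so the next rule applies.
Among Nakamura and Varga, by date of first judicial appointment (later first) (reversed rule for this group): Nakamura (Mar 14, 2001) before Varga (Feb 5, 2000).
Among Drummond, Oyelaran, Whitfield, Achebe and Ivanova, by date of commission (later first): Drummond, Oyelaran, Whitfield and Achebe (Feb 23, 2017) before Ivanova (Feb 25, 2011).
Drummond, Oyelaran, Whitfield and Achebe are each not on senior status, so the next rule applies.
Among Drummond, Oyelaran, Whitfield and Achebe, by years on the bench (higher first): Drummond (20 years) before Oyelaran and Whitfield (19 years) before Achebe (16 years).
Among Oyelaran and Whitfield, by date of first judicial appointment (earlier first): Oyelaran (Mar 10, 2012) before Whitfield (Dec 5, 2015).
Full order: Nakamura, Varga, Takahashi, Drummond, Oyelaran, Whitfield, Achebe, Ivanova.

Nakamura, Varga, Takahashi, Drummond, Oyelaran, Whitfield, Achebe, Ivanova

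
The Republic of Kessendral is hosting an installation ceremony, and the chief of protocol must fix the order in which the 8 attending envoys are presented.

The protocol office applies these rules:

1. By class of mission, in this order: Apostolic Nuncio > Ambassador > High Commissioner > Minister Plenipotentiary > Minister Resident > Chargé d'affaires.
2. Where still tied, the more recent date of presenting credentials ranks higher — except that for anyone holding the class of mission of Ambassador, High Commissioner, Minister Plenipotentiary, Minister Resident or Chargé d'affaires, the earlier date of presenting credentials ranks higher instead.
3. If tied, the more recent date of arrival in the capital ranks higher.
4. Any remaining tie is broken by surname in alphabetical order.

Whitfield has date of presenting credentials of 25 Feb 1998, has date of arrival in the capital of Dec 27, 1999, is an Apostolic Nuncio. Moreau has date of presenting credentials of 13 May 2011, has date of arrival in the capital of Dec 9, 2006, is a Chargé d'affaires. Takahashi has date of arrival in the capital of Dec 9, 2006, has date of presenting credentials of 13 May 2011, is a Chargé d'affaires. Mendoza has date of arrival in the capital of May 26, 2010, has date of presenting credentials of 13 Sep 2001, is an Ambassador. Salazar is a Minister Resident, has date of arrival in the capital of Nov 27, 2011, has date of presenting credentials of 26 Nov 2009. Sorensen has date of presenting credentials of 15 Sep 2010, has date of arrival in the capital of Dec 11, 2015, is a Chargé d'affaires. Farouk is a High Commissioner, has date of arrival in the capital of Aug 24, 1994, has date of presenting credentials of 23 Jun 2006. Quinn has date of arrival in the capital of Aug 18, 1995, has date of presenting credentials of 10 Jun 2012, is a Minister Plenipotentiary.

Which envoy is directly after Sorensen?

By class of mission: Whitfield (Apostolic Nuncio); then Mendoza (Ambassador); then Farouk (High Commissioner); then Quinn (Minister Plenipotentiary); then Salazar (Minister Resident); then Sorensen, Moreau and Takahashi (Chargé d'affaires).
Among Sorensen, Moreau and Takahashi, by date of presenting credentials (earlier first) (reversed rule for this group): Sorensen (15 Sep 2010) before Moreau and Takahashi (13 May 2011).
Moreau and Takahashi both have date of arrival in the capital Dec 9, 2006, so the next rule applies.
Among Moreau and Takahashi, alphabetically by surname: Moreau before Takahashi.
Order: Whitfield, Mendoza, Farouk, Quinn, Salazar, Sorensen, Moreau, Takahashi.

Moreau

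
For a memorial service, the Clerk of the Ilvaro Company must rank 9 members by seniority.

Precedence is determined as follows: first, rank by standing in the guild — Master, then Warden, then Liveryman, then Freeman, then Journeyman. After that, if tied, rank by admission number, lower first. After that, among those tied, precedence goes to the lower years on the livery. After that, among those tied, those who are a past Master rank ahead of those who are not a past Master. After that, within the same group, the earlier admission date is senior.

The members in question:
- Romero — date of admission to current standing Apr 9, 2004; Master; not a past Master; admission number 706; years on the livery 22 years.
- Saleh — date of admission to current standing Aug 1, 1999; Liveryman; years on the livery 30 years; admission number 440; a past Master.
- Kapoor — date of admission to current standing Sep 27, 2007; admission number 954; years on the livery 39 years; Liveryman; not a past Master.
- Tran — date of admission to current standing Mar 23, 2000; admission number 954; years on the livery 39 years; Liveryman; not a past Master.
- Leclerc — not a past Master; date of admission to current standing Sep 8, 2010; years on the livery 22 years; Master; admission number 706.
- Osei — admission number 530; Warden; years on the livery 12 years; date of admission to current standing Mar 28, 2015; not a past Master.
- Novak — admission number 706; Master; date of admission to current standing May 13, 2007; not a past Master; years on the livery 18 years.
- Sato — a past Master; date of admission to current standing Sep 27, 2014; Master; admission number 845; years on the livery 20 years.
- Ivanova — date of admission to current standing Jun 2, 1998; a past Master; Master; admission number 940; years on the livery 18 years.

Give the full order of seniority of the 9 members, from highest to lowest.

Novak, Romero, Leclerc, Sato, Ivanova, Osei, Saleh, Tran, Kapoor

By standing in the guild: Novak, Romero, Leclerc, Sato and Ivanova (Master); then Osei (Warden); then Saleh, Tran and Kapoor (Liveryman).
Among Novak, Romero, Leclerc, Sato and Ivanova, by admission number (lower first): Novak, Romero and Leclerc (706) before Sato (845) before Ivanova (940).
Among Novak, Romero and Leclerc, by years on the livery (lower first): Novak (18 years) before Romero and Leclerc (22 years).
Romero and Leclerc are each not a past Master, so the next rule applies.
Among Romero and Leclerc, by date of admission to current standing (earlier first): Romero (Apr 9, 2004) before Leclerc (Sep 8, 2010).
Among Saleh, Tran and Kapoor, by admission number (lower first): Saleh (440) before Tran and Kapoor (954).
Tran and Kapoor both have years on the livery 39 years, so the next rule applies.
Tran and Kapoor are each not a past Master, so the next rule applies.
Among Tran and Kapoor, by date of admission to current standing (earlier first): Tran (Mar 23, 2000) before Kapoor (Sep 27, 2007).
Full order: Novak, Romero, Leclerc, Sato, Ivanova, Osei, Saleh, Tran, Kapoor.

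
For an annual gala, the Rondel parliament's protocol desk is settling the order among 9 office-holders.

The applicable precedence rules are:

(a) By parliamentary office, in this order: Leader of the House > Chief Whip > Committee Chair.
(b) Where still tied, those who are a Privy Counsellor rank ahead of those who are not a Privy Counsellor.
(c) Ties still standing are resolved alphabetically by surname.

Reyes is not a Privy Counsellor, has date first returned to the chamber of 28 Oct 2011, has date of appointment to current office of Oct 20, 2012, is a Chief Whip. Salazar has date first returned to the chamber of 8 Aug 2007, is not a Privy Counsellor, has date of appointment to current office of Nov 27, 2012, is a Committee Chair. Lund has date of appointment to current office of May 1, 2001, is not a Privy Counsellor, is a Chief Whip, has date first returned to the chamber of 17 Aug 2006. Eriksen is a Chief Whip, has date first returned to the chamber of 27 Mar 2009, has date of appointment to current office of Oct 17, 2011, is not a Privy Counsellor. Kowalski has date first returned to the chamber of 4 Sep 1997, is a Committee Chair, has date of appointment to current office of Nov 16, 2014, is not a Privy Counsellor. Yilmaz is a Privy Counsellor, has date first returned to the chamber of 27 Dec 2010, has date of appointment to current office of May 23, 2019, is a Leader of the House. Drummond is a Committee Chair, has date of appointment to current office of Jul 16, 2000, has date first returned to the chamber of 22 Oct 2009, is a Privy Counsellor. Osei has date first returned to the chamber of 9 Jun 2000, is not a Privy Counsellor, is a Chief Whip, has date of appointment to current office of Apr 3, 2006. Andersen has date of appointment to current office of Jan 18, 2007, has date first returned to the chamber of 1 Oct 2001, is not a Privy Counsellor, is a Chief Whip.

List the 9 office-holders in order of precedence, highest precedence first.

By parliamentary office: Yilmaz (Leader of the House); then Andersen, Eriksen, Lund, Osei and Reyes (Chief Whip); then Drummond, Kowalski and Salazar (Committee Chair).
Andersen, Eriksen, Lund, Osei and Reyes are each not a Privy Counsellor, so the next rule applies.
Among Andersen, Eriksen, Lund, Osei and Reyes, alphabetically by surname: Andersen before Eriksen before Lund before Osei before Reyes.
Among Drummond, Kowalski and Salazar, a Privy Counsellor before not a Privy Counsellor: Drummond (a Privy Counsellor) before Kowalski and Salazar (not a Privy Counsellor).
Among Kowalski and Salazar, alphabetically by surname: Kowalski before Salazar.
Full order: Yilmaz, Andersen, Eriksen, Lund, Osei, Reyes, Drummond, Kowalski, Salazar.

Yilmaz, Andersen, Eriksen, Lund, Osei, Reyes, Drummond, Kowalski, Salazar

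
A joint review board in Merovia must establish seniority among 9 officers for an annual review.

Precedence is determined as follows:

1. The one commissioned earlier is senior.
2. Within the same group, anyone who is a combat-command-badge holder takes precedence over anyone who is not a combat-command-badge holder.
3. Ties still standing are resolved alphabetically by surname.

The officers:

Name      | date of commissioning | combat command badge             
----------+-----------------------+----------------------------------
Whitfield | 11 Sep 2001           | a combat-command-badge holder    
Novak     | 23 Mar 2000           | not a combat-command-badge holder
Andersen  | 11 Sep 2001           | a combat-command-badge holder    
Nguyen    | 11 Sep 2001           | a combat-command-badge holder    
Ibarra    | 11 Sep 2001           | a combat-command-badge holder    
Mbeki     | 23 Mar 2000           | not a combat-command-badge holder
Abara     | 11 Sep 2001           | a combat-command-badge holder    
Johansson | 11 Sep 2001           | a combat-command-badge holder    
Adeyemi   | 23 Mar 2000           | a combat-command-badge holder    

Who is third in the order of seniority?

Novak

By date of commissioning (earlier first): Adeyemi, Mbeki and Novak (each 23 Mar 2000); then Abara, Andersen, Ibarra, Johansson, Nguyen and Whitfield (each 11 Sep 2001).
Among Adeyemi, Mbeki and Novak, a combat-command-badge holder before not a combat-command-badge holder: Adeyemi (a combat-command-badge holder) before Mbeki and Novak (not a combat-command-badge holder).
Among Mbeki and Novak, alphabetically by surname: Mbeki before Novak.
Abara, Andersen, Ibarra, Johansson, Nguyen and Whitfield are each a combat-command-badge holder, so the next rule applies.
Among Abara, Andersen, Ibarra, Johansson, Nguyen and Whitfield, alphabetically by surname: Abara before Andersen before Ibarra before Johansson before Nguyen before Whitfield.
Order: Adeyemi, Mbeki, Novak, Abara, Andersen, Ibarra, Johansson, Nguyen, Whitfield.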